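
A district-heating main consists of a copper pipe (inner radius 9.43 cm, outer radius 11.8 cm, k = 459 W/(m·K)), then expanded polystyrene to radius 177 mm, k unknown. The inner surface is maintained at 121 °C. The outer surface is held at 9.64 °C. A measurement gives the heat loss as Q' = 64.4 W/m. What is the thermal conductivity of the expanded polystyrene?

k = 0.0373 W/m·K

ΣR = ΔT/Q' = |121 − 9.64|/64.4 = 1.729 m·K/W
Known resistances:
  R'_copper = ln(0.118/0.0943)/(2πk) = 0.2242/(2π·459) = 7.774×10^-5 m·K/W
R_expanded polystyrene = ΣR − ΣR_known = 1.729 − 7.774×10^-5 = 1.729 m·K/W
ln(r₂/r₁)/(2πk) = 1.729 ⇒ k = 0.4055/(2π·1.729) = 0.0373 W/m·K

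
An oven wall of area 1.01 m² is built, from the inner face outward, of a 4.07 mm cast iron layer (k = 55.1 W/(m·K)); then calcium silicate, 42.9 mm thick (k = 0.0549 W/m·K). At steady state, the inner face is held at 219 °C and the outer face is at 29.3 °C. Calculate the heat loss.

Q = 245 W

Treat each layer as a resistance in series:
  R_cast iron = L/(kA) = 0.00407/(55.1·1.01) = 7.313×10^-5 K/W
  R_calcium silicate = L/(kA) = 0.0429/(0.0549·1.01) = 0.7737 K/W
ΣR = 7.313×10^-5 + 0.7737 = 0.7738 K/W
Q = ΔT/ΣR = (219 °C − 29.3 °C)/0.7738 = 245 W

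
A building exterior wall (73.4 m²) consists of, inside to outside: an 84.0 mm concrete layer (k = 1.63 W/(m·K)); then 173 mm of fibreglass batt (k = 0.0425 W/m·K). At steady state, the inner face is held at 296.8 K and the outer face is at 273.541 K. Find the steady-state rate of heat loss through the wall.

Series thermal resistances, inner to outer:
  R_concrete = L/(kA) = 0.0840/(1.63·73.4) = 7.021×10^-4 K/W
  R_fibreglass batt = L/(kA) = 0.173/(0.0425·73.4) = 0.05546 K/W
ΣR = 7.021×10^-4 + 0.05546 = 0.05616 K/W
Q = ΔT/ΣR = (296.8 K − 273.541 K)/0.05616 = 414 W

Q = 414 W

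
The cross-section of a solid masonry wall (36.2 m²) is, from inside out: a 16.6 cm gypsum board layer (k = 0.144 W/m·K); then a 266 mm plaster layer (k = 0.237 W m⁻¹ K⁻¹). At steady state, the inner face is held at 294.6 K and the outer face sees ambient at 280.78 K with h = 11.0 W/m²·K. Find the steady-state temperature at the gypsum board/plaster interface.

Treat each layer as a resistance in series:
  R_gypsum board = L/(kA) = 0.166/(0.144·36.2) = 0.03184 K/W
  R_plaster = L/(kA) = 0.266/(0.237·36.2) = 0.03100 K/W
  R_conv,out = 1/(hA) = 1/(11.0·36.2) = 0.002511 K/W
ΣR = 0.03184 + 0.03100 + 0.002511 = 0.06535 K/W
Q = ΔT/ΣR = (294.6 K − 280.78 K)/0.06535 = 211.5 W
From the inner boundary to the gypsum board/plaster interface, ΣR_partial = 0.03184 K/W.
T_interface = T_in − Q·ΣR_partial = 294.6 K − (211.5)(0.03184) = 287.9 K

T = 287.9 K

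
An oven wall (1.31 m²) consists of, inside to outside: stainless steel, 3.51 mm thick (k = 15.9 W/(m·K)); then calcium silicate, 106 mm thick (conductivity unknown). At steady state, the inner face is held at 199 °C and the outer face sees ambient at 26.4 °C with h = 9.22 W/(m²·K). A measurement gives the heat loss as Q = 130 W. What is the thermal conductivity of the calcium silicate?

ΣR = ΔT/Q = |199 − 26.4|/130 = 1.328 K/W
Known resistances:
  R_stainless steel = L/(kA) = 0.00351/(15.9·1.31) = 1.685×10^-4 K/W
  R_conv,out = 1/(hA) = 1/(9.22·1.31) = 0.08279 K/W
R_calcium silicate = ΣR − ΣR_known = 1.328 − 0.08296 = 1.245 K/W
L/(kA) = 1.245 ⇒ k = 0.106/(1.245·1.31) = 0.0650 W/m·K

k = 0.0650 W/m·K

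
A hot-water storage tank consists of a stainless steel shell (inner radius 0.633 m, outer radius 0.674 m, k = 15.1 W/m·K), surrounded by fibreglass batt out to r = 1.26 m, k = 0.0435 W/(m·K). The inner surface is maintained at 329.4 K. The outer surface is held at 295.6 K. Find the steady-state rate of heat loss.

Q = 26.8 W

Resistance network (inner→outer):
  R_stainless steel = (1/0.633 − 1/0.674)/(4πk) = 0.09610/(4π·15.1) = 5.064×10^-4 K/W
  R_fibreglass batt = (1/0.674 − 1/1.26)/(4πk) = 0.6900/(4π·0.0435) = 1.262 K/W
ΣR = 5.064×10^-4 + 1.262 = 1.263 K/W
Q = ΔT/ΣR = (329.4 K − 295.6 K)/1.263 = 26.8 W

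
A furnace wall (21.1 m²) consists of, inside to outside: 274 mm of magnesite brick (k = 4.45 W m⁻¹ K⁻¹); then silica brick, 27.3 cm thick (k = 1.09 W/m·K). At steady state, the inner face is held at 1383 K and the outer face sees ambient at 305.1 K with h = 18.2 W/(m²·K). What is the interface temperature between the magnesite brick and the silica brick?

T = 1202 K

Treat each layer as a resistance in series:
  R_magnesite brick = L/(kA) = 0.274/(4.45·21.1) = 0.002918 K/W
  R_silica brick = L/(kA) = 0.273/(1.09·21.1) = 0.01187 K/W
  R_conv,out = 1/(hA) = 1/(18.2·21.1) = 0.002604 K/W
ΣR = 0.002918 + 0.01187 + 0.002604 = 0.01739 K/W
Q = ΔT/ΣR = (1383 K − 305.1 K)/0.01739 = 61980 W
From the inner boundary to the magnesite brick/silica brick interface, ΣR_partial = 0.002918 K/W.
T_interface = T_in − Q·ΣR_partial = 1383 K − (61980)(0.002918) = 1202 K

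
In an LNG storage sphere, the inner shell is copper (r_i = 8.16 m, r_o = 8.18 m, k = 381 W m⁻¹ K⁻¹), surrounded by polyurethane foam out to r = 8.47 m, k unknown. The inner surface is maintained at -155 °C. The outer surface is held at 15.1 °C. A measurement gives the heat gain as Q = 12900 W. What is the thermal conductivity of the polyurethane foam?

k = 0.0253 W/m·K

ΣR = ΔT/Q = |-155 − 15.1|/12900 = 0.01319 K/W
Known resistances:
  R_copper = (1/8.16 − 1/8.18)/(4πk) = 2.996×10^-4/(4π·381) = 6.258×10^-8 K/W
R_polyurethane foam = ΣR − ΣR_known = 0.01319 − 6.258×10^-8 = 0.01319 K/W
(1/r₁−1/r₂)/(4πk) = 0.01319 ⇒ k = 0.004186/(4π·0.01319) = 0.0253 W/m·K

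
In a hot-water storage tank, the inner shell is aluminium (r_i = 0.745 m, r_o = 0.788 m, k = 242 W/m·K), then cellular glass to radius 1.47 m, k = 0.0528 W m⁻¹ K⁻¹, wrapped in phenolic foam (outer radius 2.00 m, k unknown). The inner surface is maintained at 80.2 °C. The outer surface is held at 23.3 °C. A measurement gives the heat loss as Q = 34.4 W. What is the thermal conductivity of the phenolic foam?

k = 0.0187 W/m·K

ΣR = ΔT/Q = |80.2 − 23.3|/34.4 = 1.654 K/W
Known resistances:
  R_aluminium = (1/0.745 − 1/0.788)/(4πk) = 0.07325/(4π·242) = 2.409×10^-5 K/W
  R_cellular glass = (1/0.788 − 1/1.47)/(4πk) = 0.5888/(4π·0.0528) = 0.8874 K/W
R_phenolic foam = ΣR − ΣR_known = 1.654 − 0.8874 = 0.7666 K/W
(1/r₁−1/r₂)/(4πk) = 0.7666 ⇒ k = 0.1803/(4π·0.7666) = 0.0187 W/m·K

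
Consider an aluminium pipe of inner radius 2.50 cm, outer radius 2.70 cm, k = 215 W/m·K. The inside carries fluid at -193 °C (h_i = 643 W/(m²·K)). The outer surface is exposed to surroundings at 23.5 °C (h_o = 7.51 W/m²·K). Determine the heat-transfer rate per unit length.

Q' = 272 W/m

Series thermal resistances, inner to outer:
  R'_conv,in = 1/(2πr h) = 1/(2π·0.0250·643) = 0.009901 m·K/W
  R'_aluminium = ln(0.0270/0.0250)/(2πk) = 0.07696/(2π·215) = 5.697×10^-5 m·K/W
  R'_conv,out = 1/(2πr h) = 1/(2π·0.0270·7.51) = 0.7849 m·K/W
ΣR = 0.009901 + 5.697×10^-5 + 0.7849 = 0.7949 m·K/W
Q' = ΔT/ΣR = (-193 °C − 23.5 °C)/0.7949 = -272 W/m
(Negative Q' ⇒ heat flows inward; heat gain = 272 W/m.)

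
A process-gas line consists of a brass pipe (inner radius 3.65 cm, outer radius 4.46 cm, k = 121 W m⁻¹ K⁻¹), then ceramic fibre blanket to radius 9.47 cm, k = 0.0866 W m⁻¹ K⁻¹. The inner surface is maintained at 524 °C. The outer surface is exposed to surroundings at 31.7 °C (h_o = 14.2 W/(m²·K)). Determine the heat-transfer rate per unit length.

Series thermal resistances, inner to outer:
  R'_brass = ln(0.0446/0.0365)/(2πk) = 0.2004/(2π·121) = 2.636×10^-4 m·K/W
  R'_ceramic fibre blanket = ln(0.0947/0.0446)/(2πk) = 0.7530/(2π·0.0866) = 1.384 m·K/W
  R'_conv,out = 1/(2πr h) = 1/(2π·0.0947·14.2) = 0.1184 m·K/W
ΣR = 2.636×10^-4 + 1.384 + 0.1184 = 1.503 m·K/W
Q' = ΔT/ΣR = (524 °C − 31.7 °C)/1.503 = 328 W/m

Q' = 328 W/m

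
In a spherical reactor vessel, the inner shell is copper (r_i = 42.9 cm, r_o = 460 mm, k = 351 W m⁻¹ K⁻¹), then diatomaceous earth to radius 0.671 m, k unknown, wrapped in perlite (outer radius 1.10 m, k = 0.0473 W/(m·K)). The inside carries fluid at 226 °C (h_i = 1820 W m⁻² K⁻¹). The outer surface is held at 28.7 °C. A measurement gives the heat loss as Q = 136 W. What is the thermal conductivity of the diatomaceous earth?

ΣR = ΔT/Q = |226 − 28.7|/136 = 1.451 K/W
Known resistances:
  R_conv,in = 1/(4πr²h) = 1/(4π·0.429²·1820) = 2.376×10^-4 K/W
  R_copper = (1/0.429 − 1/0.460)/(4πk) = 0.1571/(4π·351) = 3.561×10^-5 K/W
  R_perlite = (1/0.671 − 1/1.10)/(4πk) = 0.5812/(4π·0.0473) = 0.9778 K/W
R_diatomaceous earth = ΣR − ΣR_known = 1.451 − 0.9781 = 0.4729 K/W
(1/r₁−1/r₂)/(4πk) = 0.4729 ⇒ k = 0.6836/(4π·0.4729) = 0.115 W/m·K

k = 0.115 W/m·K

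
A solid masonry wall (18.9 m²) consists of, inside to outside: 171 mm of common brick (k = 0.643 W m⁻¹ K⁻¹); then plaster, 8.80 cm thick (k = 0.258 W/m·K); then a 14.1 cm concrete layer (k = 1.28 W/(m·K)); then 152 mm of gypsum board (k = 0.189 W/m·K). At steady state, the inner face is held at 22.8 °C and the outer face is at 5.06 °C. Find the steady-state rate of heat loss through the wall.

Resistance network (inner→outer):
  R_common brick = L/(kA) = 0.171/(0.643·18.9) = 0.01407 K/W
  R_plaster = L/(kA) = 0.0880/(0.258·18.9) = 0.01805 K/W
  R_concrete = L/(kA) = 0.141/(1.28·18.9) = 0.005828 K/W
  R_gypsum board = L/(kA) = 0.152/(0.189·18.9) = 0.04255 K/W
ΣR = 0.01407 + 0.01805 + 0.005828 + 0.04255 = 0.08050 K/W
Q = ΔT/ΣR = (22.8 °C − 5.06 °C)/0.08050 = 220 W

Q = 220 W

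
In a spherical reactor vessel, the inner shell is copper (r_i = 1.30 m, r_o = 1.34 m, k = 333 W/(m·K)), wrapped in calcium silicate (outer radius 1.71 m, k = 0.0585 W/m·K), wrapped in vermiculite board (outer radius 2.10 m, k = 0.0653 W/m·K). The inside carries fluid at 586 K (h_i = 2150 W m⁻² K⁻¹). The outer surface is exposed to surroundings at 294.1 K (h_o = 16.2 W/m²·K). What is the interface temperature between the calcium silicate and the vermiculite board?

T = 404 K

Resistance network (inner→outer):
  R_conv,in = 1/(4πr²h) = 1/(4π·1.30²·2150) = 2.190×10^-5 K/W
  R_copper = (1/1.30 − 1/1.34)/(4πk) = 0.02296/(4π·333) = 5.487×10^-6 K/W
  R_calcium silicate = (1/1.34 − 1/1.71)/(4πk) = 0.1615/(4π·0.0585) = 0.2197 K/W
  R_vermiculite board = (1/1.71 − 1/2.10)/(4πk) = 0.1086/(4π·0.0653) = 0.1324 K/W
  R_conv,out = 1/(4πr²h) = 1/(4π·2.10²·16.2) = 0.001114 K/W
ΣR = 2.190×10^-5 + 5.487×10^-6 + 0.2197 + 0.1324 + 0.001114 = 0.3532 K/W
Q = ΔT/ΣR = (586 K − 294.1 K)/0.3532 = 826.4 W
From the inner boundary to the calcium silicate/vermiculite board interface, ΣR_partial = 0.2197 K/W.
T_interface = T_in − Q·ΣR_partial = 586 K − (826.4)(0.2197) = 404 K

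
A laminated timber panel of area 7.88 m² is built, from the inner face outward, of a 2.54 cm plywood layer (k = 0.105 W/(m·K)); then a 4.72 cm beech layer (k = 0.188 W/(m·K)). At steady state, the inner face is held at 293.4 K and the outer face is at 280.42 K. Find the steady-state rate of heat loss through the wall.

Q = 207 W

Treat each layer as a resistance in series:
  R_plywood = L/(kA) = 0.0254/(0.105·7.88) = 0.03070 K/W
  R_beech = L/(kA) = 0.0472/(0.188·7.88) = 0.03186 K/W
ΣR = 0.03070 + 0.03186 = 0.06256 K/W
Q = ΔT/ΣR = (293.4 K − 280.42 K)/0.06256 = 207 W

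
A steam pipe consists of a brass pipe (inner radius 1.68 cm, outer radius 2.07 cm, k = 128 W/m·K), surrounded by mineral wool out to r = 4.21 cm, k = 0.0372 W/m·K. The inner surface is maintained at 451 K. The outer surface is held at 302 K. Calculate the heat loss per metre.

Q' = 49.1 W/m

Resistance network (inner→outer):
  R'_brass = ln(0.0207/0.0168)/(2πk) = 0.2088/(2π·128) = 2.596×10^-4 m·K/W
  R'_mineral wool = ln(0.0421/0.0207)/(2πk) = 0.7099/(2π·0.0372) = 3.037 m·K/W
ΣR = 2.596×10^-4 + 3.037 = 3.037 m·K/W
Q' = ΔT/ΣR = (451 K − 302 K)/3.037 = 49.1 W/m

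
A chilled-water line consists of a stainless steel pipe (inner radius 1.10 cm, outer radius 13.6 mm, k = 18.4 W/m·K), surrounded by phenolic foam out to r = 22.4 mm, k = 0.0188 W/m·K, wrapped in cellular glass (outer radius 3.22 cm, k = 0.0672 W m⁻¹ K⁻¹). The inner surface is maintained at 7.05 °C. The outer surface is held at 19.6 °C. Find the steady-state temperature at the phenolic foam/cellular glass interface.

Series thermal resistances, inner to outer:
  R'_stainless steel = ln(0.0136/0.0110)/(2πk) = 0.2122/(2π·18.4) = 0.001835 m·K/W
  R'_phenolic foam = ln(0.0224/0.0136)/(2πk) = 0.4990/(2π·0.0188) = 4.224 m·K/W
  R'_cellular glass = ln(0.0322/0.0224)/(2πk) = 0.3629/(2π·0.0672) = 0.8595 m·K/W
ΣR = 0.001835 + 4.224 + 0.8595 = 5.085 m·K/W
Q' = ΔT/ΣR = (7.05 °C − 19.6 °C)/5.085 = -2.468 W/m
From the inner boundary to the phenolic foam/cellular glass interface, ΣR_partial = 4.226 m·K/W.
T_interface = T_in − Q'·ΣR_partial = 7.05 °C − (-2.468)(4.226) = 17.5 °C

T = 17.5 °C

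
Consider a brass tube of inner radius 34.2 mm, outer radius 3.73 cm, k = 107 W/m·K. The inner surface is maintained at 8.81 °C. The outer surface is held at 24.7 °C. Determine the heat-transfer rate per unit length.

Q' = 1.23×10^5 W/m

Q' = 2πk·ΔT/ln(r₂/r₁) = 2π × 107 × 15.89 / ln(0.0373/0.0342) = 1.23×10^5 W/m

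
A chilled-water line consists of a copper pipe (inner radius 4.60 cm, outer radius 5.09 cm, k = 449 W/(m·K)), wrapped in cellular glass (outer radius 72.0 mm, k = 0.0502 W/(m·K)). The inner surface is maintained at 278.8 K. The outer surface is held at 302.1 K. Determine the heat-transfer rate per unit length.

Resistance network (inner→outer):
  R'_copper = ln(0.0509/0.0460)/(2πk) = 0.1012/(2π·449) = 3.588×10^-5 m·K/W
  R'_cellular glass = ln(0.0720/0.0509)/(2πk) = 0.3468/(2π·0.0502) = 1.100 m·K/W
ΣR = 3.588×10^-5 + 1.100 = 1.100 m·K/W
Q' = ΔT/ΣR = (278.8 K − 302.1 K)/1.100 = -21.2 W/m
(Negative Q' ⇒ heat flows inward; heat gain = 21.2 W/m.)

Q' = 21.2 W/m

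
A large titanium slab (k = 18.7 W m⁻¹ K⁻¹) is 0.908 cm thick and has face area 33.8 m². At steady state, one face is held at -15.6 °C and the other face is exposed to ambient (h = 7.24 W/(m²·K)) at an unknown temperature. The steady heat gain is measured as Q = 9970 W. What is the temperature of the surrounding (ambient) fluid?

T_out = 25.3 °C

Sum the resistances:
  R_titanium = L/(kA) = 0.00908/(18.7·33.8) = 1.437×10^-5 K/W
  R_conv,out = 1/(hA) = 1/(7.24·33.8) = 0.004086 K/W
ΣR = 0.004101 K/W
ΔT = Q·ΣR = 9970 × 0.004101 = 40.89 K
Heat flows inward, so T_out = T_in + ΔT = -15.6 + 40.89 = 25.3 °C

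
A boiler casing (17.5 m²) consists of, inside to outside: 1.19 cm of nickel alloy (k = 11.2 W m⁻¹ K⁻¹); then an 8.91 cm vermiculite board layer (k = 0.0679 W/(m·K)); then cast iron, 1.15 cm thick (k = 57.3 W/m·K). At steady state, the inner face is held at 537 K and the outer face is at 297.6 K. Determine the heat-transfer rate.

Q = 3190 W

Treat each layer as a resistance in series:
  R_nickel alloy = L/(kA) = 0.0119/(11.2·17.5) = 6.071×10^-5 K/W
  R_vermiculite board = L/(kA) = 0.0891/(0.0679·17.5) = 0.07498 K/W
  R_cast iron = L/(kA) = 0.0115/(57.3·17.5) = 1.147×10^-5 K/W
ΣR = 6.071×10^-5 + 0.07498 + 1.147×10^-5 = 0.07505 K/W
Q = ΔT/ΣR = (537 K − 297.6 K)/0.07505 = 3190 W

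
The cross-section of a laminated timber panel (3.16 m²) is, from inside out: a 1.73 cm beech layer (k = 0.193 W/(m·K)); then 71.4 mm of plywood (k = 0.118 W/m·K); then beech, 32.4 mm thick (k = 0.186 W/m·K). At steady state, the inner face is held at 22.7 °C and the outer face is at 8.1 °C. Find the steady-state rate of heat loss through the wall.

Treat each layer as a resistance in series:
  R_beech = L/(kA) = 0.0173/(0.193·3.16) = 0.02837 K/W
  R_plywood = L/(kA) = 0.0714/(0.118·3.16) = 0.1915 K/W
  R_beech = L/(kA) = 0.0324/(0.186·3.16) = 0.05512 K/W
ΣR = 0.02837 + 0.1915 + 0.05512 = 0.2750 K/W
Q = ΔT/ΣR = (22.7 °C − 8.1 °C)/0.2750 = 53.1 W

Q = 53.1 W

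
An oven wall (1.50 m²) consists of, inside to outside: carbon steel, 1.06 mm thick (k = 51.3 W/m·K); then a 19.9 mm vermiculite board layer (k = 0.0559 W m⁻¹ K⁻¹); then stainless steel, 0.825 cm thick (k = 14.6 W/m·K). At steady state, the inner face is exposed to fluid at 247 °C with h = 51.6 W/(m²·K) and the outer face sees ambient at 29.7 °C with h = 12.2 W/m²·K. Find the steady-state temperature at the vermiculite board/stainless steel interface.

T = 68.9 °C

Series thermal resistances, inner to outer:
  R_conv,in = 1/(hA) = 1/(51.6·1.50) = 0.01292 K/W
  R_carbon steel = L/(kA) = 0.00106/(51.3·1.50) = 1.378×10^-5 K/W
  R_vermiculite board = L/(kA) = 0.0199/(0.0559·1.50) = 0.2373 K/W
  R_stainless steel = L/(kA) = 0.00825/(14.6·1.50) = 3.767×10^-4 K/W
  R_conv,out = 1/(hA) = 1/(12.2·1.50) = 0.05464 K/W
ΣR = 0.01292 + 1.378×10^-5 + 0.2373 + 3.767×10^-4 + 0.05464 = 0.3053 K/W
Q = ΔT/ΣR = (247 °C − 29.7 °C)/0.3053 = 711.8 W
From the inner boundary to the vermiculite board/stainless steel interface, ΣR_partial = 0.2502 K/W.
T_interface = T_in − Q·ΣR_partial = 247 °C − (711.8)(0.2502) = 68.9 °C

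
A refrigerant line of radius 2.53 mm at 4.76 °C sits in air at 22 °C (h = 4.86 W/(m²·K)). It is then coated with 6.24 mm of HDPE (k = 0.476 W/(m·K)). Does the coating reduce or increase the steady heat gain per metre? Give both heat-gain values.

Critical radius for a cylinder: r_cr = k/h = 0.0979 m = 9.79 cm.
Outer radius after coating: r₂ = 0.00253 + 0.00624 = 0.00877 m.
Since r₁ < r_cr and r₂ ≤ r_cr, the coating moves toward the maximum at r_cr — heat gain rises.
Bare: R = 1/(2πr₁h) = 12.94 m·K/W; Q = 17.24/12.94 = 1.33 W/m.
Coated: R = R_cond + R_conv = 4.150 m·K/W; Q = 17.24/4.150 = 4.15 W/m.

increases: 1.33 → 4.15 W/m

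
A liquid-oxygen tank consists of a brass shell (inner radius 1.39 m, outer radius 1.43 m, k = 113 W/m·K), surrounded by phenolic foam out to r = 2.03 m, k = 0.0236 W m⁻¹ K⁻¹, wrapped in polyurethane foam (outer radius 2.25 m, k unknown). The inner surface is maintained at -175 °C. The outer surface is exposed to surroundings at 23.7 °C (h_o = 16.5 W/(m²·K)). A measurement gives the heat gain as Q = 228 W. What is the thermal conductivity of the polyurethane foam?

k = 0.0221 W/m·K

ΣR = ΔT/Q = |-175 − 23.7|/228 = 0.8715 K/W
Known resistances:
  R_brass = (1/1.39 − 1/1.43)/(4πk) = 0.02012/(4π·113) = 1.417×10^-5 K/W
  R_phenolic foam = (1/1.43 − 1/2.03)/(4πk) = 0.2067/(4π·0.0236) = 0.6969 K/W
  R_conv,out = 1/(4πr²h) = 1/(4π·2.25²·16.5) = 9.527×10^-4 K/W
R_polyurethane foam = ΣR − ΣR_known = 0.8715 − 0.6979 = 0.1736 K/W
(1/r₁−1/r₂)/(4πk) = 0.1736 ⇒ k = 0.04817/(4π·0.1736) = 0.0221 W/m·K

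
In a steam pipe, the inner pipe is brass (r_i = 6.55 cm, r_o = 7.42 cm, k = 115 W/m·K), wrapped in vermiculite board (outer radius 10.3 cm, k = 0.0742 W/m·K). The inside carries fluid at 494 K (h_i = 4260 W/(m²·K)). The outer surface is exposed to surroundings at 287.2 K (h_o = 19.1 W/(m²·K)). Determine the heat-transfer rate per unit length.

Q' = 263 W/m

Resistance network (inner→outer):
  R'_conv,in = 1/(2πr h) = 1/(2π·0.0655·4260) = 5.704×10^-4 m·K/W
  R'_brass = ln(0.0742/0.0655)/(2πk) = 0.1247/(2π·115) = 1.726×10^-4 m·K/W
  R'_vermiculite board = ln(0.103/0.0742)/(2πk) = 0.3280/(2π·0.0742) = 0.7035 m·K/W
  R'_conv,out = 1/(2πr h) = 1/(2π·0.103·19.1) = 0.08090 m·K/W
ΣR = 5.704×10^-4 + 1.726×10^-4 + 0.7035 + 0.08090 = 0.7851 m·K/W
Q' = ΔT/ΣR = (494 K − 287.2 K)/0.7851 = 263 W/m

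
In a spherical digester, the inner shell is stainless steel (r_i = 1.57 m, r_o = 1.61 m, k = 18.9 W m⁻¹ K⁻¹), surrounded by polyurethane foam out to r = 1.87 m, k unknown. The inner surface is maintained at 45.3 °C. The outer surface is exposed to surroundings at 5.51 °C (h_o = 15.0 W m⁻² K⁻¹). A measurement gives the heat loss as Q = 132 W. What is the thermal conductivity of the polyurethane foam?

k = 0.0229 W/m·K

ΣR = ΔT/Q = |45.3 − 5.51|/132 = 0.3014 K/W
Known resistances:
  R_stainless steel = (1/1.57 − 1/1.61)/(4πk) = 0.01582/(4π·18.9) = 6.663×10^-5 K/W
  R_conv,out = 1/(4πr²h) = 1/(4π·1.87²·15.0) = 0.001517 K/W
R_polyurethane foam = ΣR − ΣR_known = 0.3014 − 0.001584 = 0.2998 K/W
(1/r₁−1/r₂)/(4πk) = 0.2998 ⇒ k = 0.08636/(4π·0.2998) = 0.0229 W/m·K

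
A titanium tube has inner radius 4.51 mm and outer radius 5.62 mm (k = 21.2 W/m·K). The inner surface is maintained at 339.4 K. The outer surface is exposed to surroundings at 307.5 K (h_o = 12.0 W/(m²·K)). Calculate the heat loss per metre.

Series thermal resistances, inner to outer:
  R'_titanium = ln(0.00562/0.00451)/(2πk) = 0.2200/(2π·21.2) = 0.001652 m·K/W
  R'_conv,out = 1/(2πr h) = 1/(2π·0.00562·12.0) = 2.360 m·K/W
ΣR = 0.001652 + 2.360 = 2.362 m·K/W
Q' = ΔT/ΣR = (339.4 K − 307.5 K)/2.362 = 13.5 W/m

Q' = 13.5 W/m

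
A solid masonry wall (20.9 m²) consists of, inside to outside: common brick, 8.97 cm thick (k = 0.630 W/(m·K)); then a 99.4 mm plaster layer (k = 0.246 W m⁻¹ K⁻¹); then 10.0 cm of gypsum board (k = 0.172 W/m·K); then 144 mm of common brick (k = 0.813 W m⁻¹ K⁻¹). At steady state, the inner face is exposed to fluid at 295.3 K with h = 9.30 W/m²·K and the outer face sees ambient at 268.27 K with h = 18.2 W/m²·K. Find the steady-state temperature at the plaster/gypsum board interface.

Treat each layer as a resistance in series:
  R_conv,in = 1/(hA) = 1/(9.30·20.9) = 0.005145 K/W
  R_common brick = L/(kA) = 0.0897/(0.630·20.9) = 0.006812 K/W
  R_plaster = L/(kA) = 0.0994/(0.246·20.9) = 0.01933 K/W
  R_gypsum board = L/(kA) = 0.100/(0.172·20.9) = 0.02782 K/W
  R_common brick = L/(kA) = 0.144/(0.813·20.9) = 0.008475 K/W
  R_conv,out = 1/(hA) = 1/(18.2·20.9) = 0.002629 K/W
ΣR = 0.005145 + 0.006812 + 0.01933 + 0.02782 + 0.008475 + 0.002629 = 0.07021 K/W
Q = ΔT/ΣR = (295.3 K − 268.27 K)/0.07021 = 385.0 W
From the inner boundary to the plaster/gypsum board interface, ΣR_partial = 0.03129 K/W.
T_interface = T_in − Q·ΣR_partial = 295.3 K − (385.0)(0.03129) = 283.3 K

T = 283.3 K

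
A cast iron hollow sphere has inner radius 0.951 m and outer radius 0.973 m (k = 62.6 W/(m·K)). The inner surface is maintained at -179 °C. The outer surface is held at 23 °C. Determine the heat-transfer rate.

Q = 6680 kW

Q = 4πk·ΔT/(1/r₁ − 1/r₂) = 4π × 62.6 × 202 / (1/0.951 − 1/0.973) = 6.68×10^6 W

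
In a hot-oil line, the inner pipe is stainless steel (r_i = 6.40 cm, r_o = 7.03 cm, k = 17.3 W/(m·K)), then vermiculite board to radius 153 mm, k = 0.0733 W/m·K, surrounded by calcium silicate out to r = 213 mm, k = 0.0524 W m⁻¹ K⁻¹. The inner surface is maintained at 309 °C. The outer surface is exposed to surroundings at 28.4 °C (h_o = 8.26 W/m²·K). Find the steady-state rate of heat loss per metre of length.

Q' = 101 W/m

Series thermal resistances, inner to outer:
  R'_stainless steel = ln(0.0703/0.0640)/(2πk) = 0.09389/(2π·17.3) = 8.637×10^-4 m·K/W
  R'_vermiculite board = ln(0.153/0.0703)/(2πk) = 0.7777/(2π·0.0733) = 1.689 m·K/W
  R'_calcium silicate = ln(0.213/0.153)/(2πk) = 0.3309/(2π·0.0524) = 1.005 m·K/W
  R'_conv,out = 1/(2πr h) = 1/(2π·0.213·8.26) = 0.09046 m·K/W
ΣR = 8.637×10^-4 + 1.689 + 1.005 + 0.09046 = 2.785 m·K/W
Q' = ΔT/ΣR = (309 °C − 28.4 °C)/2.785 = 101 W/m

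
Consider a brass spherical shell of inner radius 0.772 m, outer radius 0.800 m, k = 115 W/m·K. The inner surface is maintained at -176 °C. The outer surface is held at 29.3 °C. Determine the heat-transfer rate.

Q = 4πk·ΔT/(1/r₁ − 1/r₂) = 4π × 115 × 205.3 / (1/0.772 − 1/0.800) = 6.54×10^6 W

Q = 6540 kW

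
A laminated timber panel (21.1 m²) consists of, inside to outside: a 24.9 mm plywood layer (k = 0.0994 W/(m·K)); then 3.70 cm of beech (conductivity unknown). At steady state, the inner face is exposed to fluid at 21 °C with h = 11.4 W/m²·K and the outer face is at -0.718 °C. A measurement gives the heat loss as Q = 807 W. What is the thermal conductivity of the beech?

ΣR = ΔT/Q = |21 − -0.718|/807 = 0.02691 K/W
Known resistances:
  R_conv,in = 1/(hA) = 1/(11.4·21.1) = 0.004157 K/W
  R_plywood = L/(kA) = 0.0249/(0.0994·21.1) = 0.01187 K/W
R_beech = ΣR − ΣR_known = 0.02691 − 0.01603 = 0.01088 K/W
L/(kA) = 0.01088 ⇒ k = 0.0370/(0.01088·21.1) = 0.161 W/m·K

k = 0.161 W/m·K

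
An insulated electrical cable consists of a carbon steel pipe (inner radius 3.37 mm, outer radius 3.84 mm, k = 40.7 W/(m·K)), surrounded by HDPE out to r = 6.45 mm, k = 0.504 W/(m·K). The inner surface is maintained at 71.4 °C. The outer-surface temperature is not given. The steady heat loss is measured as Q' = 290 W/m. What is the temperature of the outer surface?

Series resistances:
  R'_carbon steel = ln(0.00384/0.00337)/(2πk) = 0.1306/(2π·40.7) = 5.105×10^-4 m·K/W
  R'_HDPE = ln(0.00645/0.00384)/(2πk) = 0.5186/(2π·0.504) = 0.1638 m·K/W
ΣR = 0.1643 m·K/W
ΔT = Q'·ΣR = 290 × 0.1643 = 47.65 K
Heat flows outward, so T_out = T_in − ΔT = 71.4 − 47.65 = 23.8 °C

T_out = 23.8 °C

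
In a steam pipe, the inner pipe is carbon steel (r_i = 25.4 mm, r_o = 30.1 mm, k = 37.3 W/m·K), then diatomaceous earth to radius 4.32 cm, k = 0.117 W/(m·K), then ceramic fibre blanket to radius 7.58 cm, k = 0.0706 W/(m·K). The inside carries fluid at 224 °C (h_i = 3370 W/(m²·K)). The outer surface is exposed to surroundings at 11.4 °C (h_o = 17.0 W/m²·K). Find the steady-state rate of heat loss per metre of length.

Series thermal resistances, inner to outer:
  R'_conv,in = 1/(2πr h) = 1/(2π·0.0254·3370) = 0.001859 m·K/W
  R'_carbon steel = ln(0.0301/0.0254)/(2πk) = 0.1698/(2π·37.3) = 7.244×10^-4 m·K/W
  R'_diatomaceous earth = ln(0.0432/0.0301)/(2πk) = 0.3613/(2π·0.117) = 0.4915 m·K/W
  R'_ceramic fibre blanket = ln(0.0758/0.0432)/(2πk) = 0.5623/(2π·0.0706) = 1.268 m·K/W
  R'_conv,out = 1/(2πr h) = 1/(2π·0.0758·17.0) = 0.1235 m·K/W
ΣR = 0.001859 + 7.244×10^-4 + 0.4915 + 1.268 + 0.1235 = 1.886 m·K/W
Q' = ΔT/ΣR = (224 °C − 11.4 °C)/1.886 = 113 W/m

Q' = 113 W/m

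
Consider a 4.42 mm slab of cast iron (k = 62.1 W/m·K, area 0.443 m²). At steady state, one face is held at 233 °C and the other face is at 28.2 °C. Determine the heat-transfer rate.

Q = 1.27×10^6 W

Q = kA·ΔT/L = 62.1 × 0.443 × |233 °C − 28.2 °C| / 0.00442 = 1.27×10^6 W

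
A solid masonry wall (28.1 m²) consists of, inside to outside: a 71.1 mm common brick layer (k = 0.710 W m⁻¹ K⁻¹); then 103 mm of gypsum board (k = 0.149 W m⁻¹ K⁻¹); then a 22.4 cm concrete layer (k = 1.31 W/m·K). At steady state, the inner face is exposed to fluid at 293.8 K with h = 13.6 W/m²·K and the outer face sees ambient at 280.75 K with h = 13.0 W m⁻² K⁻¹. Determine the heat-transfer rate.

Q = 330 W

Treat each layer as a resistance in series:
  R_conv,in = 1/(hA) = 1/(13.6·28.1) = 0.002617 K/W
  R_common brick = L/(kA) = 0.0711/(0.710·28.1) = 0.003564 K/W
  R_gypsum board = L/(kA) = 0.103/(0.149·28.1) = 0.02460 K/W
  R_concrete = L/(kA) = 0.224/(1.31·28.1) = 0.006085 K/W
  R_conv,out = 1/(hA) = 1/(13.0·28.1) = 0.002737 K/W
ΣR = 0.002617 + 0.003564 + 0.02460 + 0.006085 + 0.002737 = 0.03960 K/W
Q = ΔT/ΣR = (293.8 K − 280.75 K)/0.03960 = 330 W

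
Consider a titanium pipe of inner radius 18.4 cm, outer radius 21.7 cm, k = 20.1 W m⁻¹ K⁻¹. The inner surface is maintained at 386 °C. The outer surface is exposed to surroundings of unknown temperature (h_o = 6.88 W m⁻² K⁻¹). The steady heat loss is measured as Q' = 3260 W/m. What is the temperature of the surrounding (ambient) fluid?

Series resistances:
  R'_titanium = ln(0.217/0.184)/(2πk) = 0.1650/(2π·20.1) = 0.001306 m·K/W
  R'_conv,out = 1/(2πr h) = 1/(2π·0.217·6.88) = 0.1066 m·K/W
ΣR = 0.1079 m·K/W
ΔT = Q'·ΣR = 3260 × 0.1079 = 351.8 K
Heat flows outward, so T_out = T_in − ΔT = 386 − 351.8 = 34.2 °C

T_out = 34.2 °C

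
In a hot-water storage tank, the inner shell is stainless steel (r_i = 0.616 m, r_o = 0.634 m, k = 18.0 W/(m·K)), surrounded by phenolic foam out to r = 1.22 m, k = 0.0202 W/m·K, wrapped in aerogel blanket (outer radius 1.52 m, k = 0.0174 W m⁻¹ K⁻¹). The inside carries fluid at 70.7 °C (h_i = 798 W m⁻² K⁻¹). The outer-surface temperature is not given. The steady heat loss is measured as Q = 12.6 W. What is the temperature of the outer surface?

T_out = 23.8 °C

Sum the resistances:
  R_conv,in = 1/(4πr²h) = 1/(4π·0.616²·798) = 2.628×10^-4 K/W
  R_stainless steel = (1/0.616 − 1/0.634)/(4πk) = 0.04609/(4π·18.0) = 2.038×10^-4 K/W
  R_phenolic foam = (1/0.634 − 1/1.22)/(4πk) = 0.7576/(4π·0.0202) = 2.985 K/W
  R_aerogel blanket = (1/1.22 − 1/1.52)/(4πk) = 0.1618/(4π·0.0174) = 0.7399 K/W
ΣR = 3.725 K/W
ΔT = Q·ΣR = 12.6 × 3.725 = 46.94 K
Heat flows outward, so T_out = T_in − ΔT = 70.7 − 46.94 = 23.8 °C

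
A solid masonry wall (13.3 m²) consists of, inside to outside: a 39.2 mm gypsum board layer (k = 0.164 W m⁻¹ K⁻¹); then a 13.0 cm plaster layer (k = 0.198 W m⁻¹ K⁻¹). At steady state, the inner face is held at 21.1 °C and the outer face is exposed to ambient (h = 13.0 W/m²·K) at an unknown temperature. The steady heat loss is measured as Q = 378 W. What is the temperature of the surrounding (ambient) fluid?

Series resistances:
  R_gypsum board = L/(kA) = 0.0392/(0.164·13.3) = 0.01797 K/W
  R_plaster = L/(kA) = 0.130/(0.198·13.3) = 0.04937 K/W
  R_conv,out = 1/(hA) = 1/(13.0·13.3) = 0.005784 K/W
ΣR = 0.07312 K/W
ΔT = Q·ΣR = 378 × 0.07312 = 27.64 K
Heat flows outward, so T_out = T_in − ΔT = 21.1 − 27.64 = -6.54 °C

T_out = -6.54 °C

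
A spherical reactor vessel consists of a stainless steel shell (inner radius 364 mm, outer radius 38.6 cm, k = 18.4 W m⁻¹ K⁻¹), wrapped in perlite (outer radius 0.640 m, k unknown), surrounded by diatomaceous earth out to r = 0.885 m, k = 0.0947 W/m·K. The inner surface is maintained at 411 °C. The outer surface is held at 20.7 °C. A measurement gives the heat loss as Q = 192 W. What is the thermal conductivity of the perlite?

ΣR = ΔT/Q = |411 − 20.7|/192 = 2.033 K/W
Known resistances:
  R_stainless steel = (1/0.364 − 1/0.386)/(4πk) = 0.1566/(4π·18.4) = 6.772×10^-4 K/W
  R_diatomaceous earth = (1/0.640 − 1/0.885)/(4πk) = 0.4326/(4π·0.0947) = 0.3635 K/W
R_perlite = ΣR − ΣR_known = 2.033 − 0.3642 = 1.669 K/W
(1/r₁−1/r₂)/(4πk) = 1.669 ⇒ k = 1.028/(4π·1.669) = 0.0490 W/m·K

k = 0.0490 W/m·K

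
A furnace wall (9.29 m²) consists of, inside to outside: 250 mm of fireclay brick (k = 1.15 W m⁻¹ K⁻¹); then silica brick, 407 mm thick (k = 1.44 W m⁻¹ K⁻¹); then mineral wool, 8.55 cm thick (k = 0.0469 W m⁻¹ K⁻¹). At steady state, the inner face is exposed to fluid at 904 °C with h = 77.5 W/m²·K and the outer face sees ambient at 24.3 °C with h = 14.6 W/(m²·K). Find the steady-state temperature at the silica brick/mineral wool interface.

T = 716 °C

Resistance network (inner→outer):
  R_conv,in = 1/(hA) = 1/(77.5·9.29) = 0.001389 K/W
  R_fireclay brick = L/(kA) = 0.250/(1.15·9.29) = 0.02340 K/W
  R_silica brick = L/(kA) = 0.407/(1.44·9.29) = 0.03042 K/W
  R_mineral wool = L/(kA) = 0.0855/(0.0469·9.29) = 0.1962 K/W
  R_conv,out = 1/(hA) = 1/(14.6·9.29) = 0.007373 K/W
ΣR = 0.001389 + 0.02340 + 0.03042 + 0.1962 + 0.007373 = 0.2588 K/W
Q = ΔT/ΣR = (904 °C − 24.3 °C)/0.2588 = 3399 W
From the inner boundary to the silica brick/mineral wool interface, ΣR_partial = 0.05521 K/W.
T_interface = T_in − Q·ΣR_partial = 904 °C − (3399)(0.05521) = 716 °C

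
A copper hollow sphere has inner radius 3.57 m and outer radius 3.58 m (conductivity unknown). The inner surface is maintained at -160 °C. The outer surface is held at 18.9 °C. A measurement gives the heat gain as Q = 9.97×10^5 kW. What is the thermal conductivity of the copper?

ΣR = ΔT/Q = |-160 − 18.9|/9.97×10^8 = 1.794×10^-7 K/W
(1/r₁−1/r₂)/(4πk) = 1.794×10^-7 ⇒ k = 7.824×10^-4/(4π·1.794×10^-7) = 347 W/m·K

k = 347 W/m·K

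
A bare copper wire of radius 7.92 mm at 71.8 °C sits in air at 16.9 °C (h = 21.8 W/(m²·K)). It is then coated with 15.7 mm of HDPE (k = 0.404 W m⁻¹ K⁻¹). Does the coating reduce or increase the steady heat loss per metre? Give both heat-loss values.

Critical radius for a cylinder: r_cr = k/h = 0.0185 m = 1.85 cm.
Outer radius after coating: r₂ = 0.00792 + 0.0157 = 0.02362 m.
r₁ < r_cr < r₂: heat loss rises to a maximum at r_cr then falls. Whether the coating helps depends on whether Q(r₂) has dropped back below Q(r₁).
Bare: R = 1/(2πr₁h) = 0.9218 m·K/W; Q = 54.9/0.9218 = 59.6 W/m.
Coated: R = R_cond + R_conv = 0.7396 m·K/W; Q = 54.9/0.7396 = 74.2 W/m.

increases: 59.6 → 74.2 W/m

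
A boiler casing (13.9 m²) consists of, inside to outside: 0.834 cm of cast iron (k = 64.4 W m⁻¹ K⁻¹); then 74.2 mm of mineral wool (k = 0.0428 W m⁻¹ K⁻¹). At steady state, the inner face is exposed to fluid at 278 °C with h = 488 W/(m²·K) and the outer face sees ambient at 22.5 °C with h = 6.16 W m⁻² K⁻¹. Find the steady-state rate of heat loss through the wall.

Q = 1870 W

Resistance network (inner→outer):
  R_conv,in = 1/(hA) = 1/(488·13.9) = 1.474×10^-4 K/W
  R_cast iron = L/(kA) = 0.00834/(64.4·13.9) = 9.317×10^-6 K/W
  R_mineral wool = L/(kA) = 0.0742/(0.0428·13.9) = 0.1247 K/W
  R_conv,out = 1/(hA) = 1/(6.16·13.9) = 0.01168 K/W
ΣR = 1.474×10^-4 + 9.317×10^-6 + 0.1247 + 0.01168 = 0.1365 K/W
Q = ΔT/ΣR = (278 °C − 22.5 °C)/0.1365 = 1870 W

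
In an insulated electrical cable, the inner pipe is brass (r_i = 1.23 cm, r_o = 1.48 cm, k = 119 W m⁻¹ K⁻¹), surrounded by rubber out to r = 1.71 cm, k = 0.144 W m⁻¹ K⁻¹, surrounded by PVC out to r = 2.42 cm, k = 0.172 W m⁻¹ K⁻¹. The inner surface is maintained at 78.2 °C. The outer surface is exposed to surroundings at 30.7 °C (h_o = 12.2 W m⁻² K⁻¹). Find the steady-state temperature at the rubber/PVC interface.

T = 70.8 °C

Resistance network (inner→outer):
  R'_brass = ln(0.0148/0.0123)/(2πk) = 0.1850/(2π·119) = 2.475×10^-4 m·K/W
  R'_rubber = ln(0.0171/0.0148)/(2πk) = 0.1445/(2π·0.144) = 0.1597 m·K/W
  R'_PVC = ln(0.0242/0.0171)/(2πk) = 0.3473/(2π·0.172) = 0.3213 m·K/W
  R'_conv,out = 1/(2πr h) = 1/(2π·0.0242·12.2) = 0.5391 m·K/W
ΣR = 2.475×10^-4 + 0.1597 + 0.3213 + 0.5391 = 1.020 m·K/W
Q' = ΔT/ΣR = (78.2 °C − 30.7 °C)/1.020 = 46.57 W/m
From the inner boundary to the rubber/PVC interface, ΣR_partial = 0.1599 m·K/W.
T_interface = T_in − Q'·ΣR_partial = 78.2 °C − (46.57)(0.1599) = 70.8 °C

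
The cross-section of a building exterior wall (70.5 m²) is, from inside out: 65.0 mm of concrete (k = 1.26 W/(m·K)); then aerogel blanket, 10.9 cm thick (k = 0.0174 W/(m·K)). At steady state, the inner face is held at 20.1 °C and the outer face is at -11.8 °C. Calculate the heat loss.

Q = 356 W

Treat each layer as a resistance in series:
  R_concrete = L/(kA) = 0.0650/(1.26·70.5) = 7.317×10^-4 K/W
  R_aerogel blanket = L/(kA) = 0.109/(0.0174·70.5) = 0.08886 K/W
ΣR = 7.317×10^-4 + 0.08886 = 0.08959 K/W
Q = ΔT/ΣR = (20.1 °C − -11.8 °C)/0.08959 = 356 W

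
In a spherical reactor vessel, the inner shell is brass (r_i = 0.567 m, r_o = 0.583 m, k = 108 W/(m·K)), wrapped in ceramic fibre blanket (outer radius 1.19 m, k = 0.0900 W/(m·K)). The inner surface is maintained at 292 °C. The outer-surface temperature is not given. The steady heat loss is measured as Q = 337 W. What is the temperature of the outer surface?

T_out = 31.3 °C

Series resistances:
  R_brass = (1/0.567 − 1/0.583)/(4πk) = 0.04840/(4π·108) = 3.566×10^-5 K/W
  R_ceramic fibre blanket = (1/0.583 − 1/1.19)/(4πk) = 0.8749/(4π·0.0900) = 0.7736 K/W
ΣR = 0.7736 K/W
ΔT = Q·ΣR = 337 × 0.7736 = 260.7 K
Heat flows outward, so T_out = T_in − ΔT = 292 − 260.7 = 31.3 °C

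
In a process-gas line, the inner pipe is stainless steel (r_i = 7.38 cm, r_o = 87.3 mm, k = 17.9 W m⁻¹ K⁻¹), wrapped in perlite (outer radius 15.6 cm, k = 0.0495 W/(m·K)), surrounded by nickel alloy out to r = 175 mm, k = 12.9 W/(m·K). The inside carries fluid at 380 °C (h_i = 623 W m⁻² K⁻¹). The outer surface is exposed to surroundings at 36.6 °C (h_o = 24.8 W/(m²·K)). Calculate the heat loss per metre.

Q' = 180 W/m

Resistance network (inner→outer):
  R'_conv,in = 1/(2πr h) = 1/(2π·0.0738·623) = 0.003462 m·K/W
  R'_stainless steel = ln(0.0873/0.0738)/(2πk) = 0.1680/(2π·17.9) = 0.001494 m·K/W
  R'_perlite = ln(0.156/0.0873)/(2πk) = 0.5805/(2π·0.0495) = 1.866 m·K/W
  R'_nickel alloy = ln(0.175/0.156)/(2πk) = 0.1149/(2π·12.9) = 0.001418 m·K/W
  R'_conv,out = 1/(2πr h) = 1/(2π·0.175·24.8) = 0.03667 m·K/W
ΣR = 0.003462 + 0.001494 + 1.866 + 0.001418 + 0.03667 = 1.909 m·K/W
Q' = ΔT/ΣR = (380 °C − 36.6 °C)/1.909 = 180 W/m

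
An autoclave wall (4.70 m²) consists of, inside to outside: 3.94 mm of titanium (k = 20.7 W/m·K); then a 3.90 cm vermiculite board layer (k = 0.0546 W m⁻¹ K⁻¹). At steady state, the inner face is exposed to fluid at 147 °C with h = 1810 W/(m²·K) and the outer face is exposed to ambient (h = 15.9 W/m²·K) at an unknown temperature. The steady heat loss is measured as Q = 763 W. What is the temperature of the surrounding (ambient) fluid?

Sum the resistances:
  R_conv,in = 1/(hA) = 1/(1810·4.70) = 1.176×10^-4 K/W
  R_titanium = L/(kA) = 0.00394/(20.7·4.70) = 4.050×10^-5 K/W
  R_vermiculite board = L/(kA) = 0.0390/(0.0546·4.70) = 0.1520 K/W
  R_conv,out = 1/(hA) = 1/(15.9·4.70) = 0.01338 K/W
ΣR = 0.1655 K/W
ΔT = Q·ΣR = 763 × 0.1655 = 126.3 K
Heat flows outward, so T_out = T_in − ΔT = 147 − 126.3 = 20.7 °C

T_out = 20.7 °C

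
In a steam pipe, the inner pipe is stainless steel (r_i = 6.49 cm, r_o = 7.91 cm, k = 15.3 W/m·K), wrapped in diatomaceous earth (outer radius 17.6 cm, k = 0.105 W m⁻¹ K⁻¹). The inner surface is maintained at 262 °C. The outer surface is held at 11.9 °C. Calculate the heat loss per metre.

Q' = 206 W/m

Treat each layer as a resistance in series:
  R'_stainless steel = ln(0.0791/0.0649)/(2πk) = 0.1979/(2π·15.3) = 0.002058 m·K/W
  R'_diatomaceous earth = ln(0.176/0.0791)/(2πk) = 0.7998/(2π·0.105) = 1.212 m·K/W
ΣR = 0.002058 + 1.212 = 1.214 m·K/W
Q' = ΔT/ΣR = (262 °C − 11.9 °C)/1.214 = 206 W/m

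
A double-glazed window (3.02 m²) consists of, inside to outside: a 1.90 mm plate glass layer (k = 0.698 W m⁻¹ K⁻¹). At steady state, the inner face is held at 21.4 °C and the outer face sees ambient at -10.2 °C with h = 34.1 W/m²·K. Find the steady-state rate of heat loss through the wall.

Q = 2980 W

Treat each layer as a resistance in series:
  R_plate glass = L/(kA) = 0.00190/(0.698·3.02) = 9.013×10^-4 K/W
  R_conv,out = 1/(hA) = 1/(34.1·3.02) = 0.009710 K/W
ΣR = 9.013×10^-4 + 0.009710 = 0.01061 K/W
Q = ΔT/ΣR = (21.4 °C − -10.2 °C)/0.01061 = 2980 W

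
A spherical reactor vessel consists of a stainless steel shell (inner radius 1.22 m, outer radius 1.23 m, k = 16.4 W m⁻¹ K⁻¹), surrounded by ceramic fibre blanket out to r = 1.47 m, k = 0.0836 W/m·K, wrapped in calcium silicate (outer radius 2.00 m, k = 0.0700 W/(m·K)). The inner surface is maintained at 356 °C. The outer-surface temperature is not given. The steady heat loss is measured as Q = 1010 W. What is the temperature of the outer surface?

Series resistances:
  R_stainless steel = (1/1.22 − 1/1.23)/(4πk) = 0.006664/(4π·16.4) = 3.234×10^-5 K/W
  R_ceramic fibre blanket = (1/1.23 − 1/1.47)/(4πk) = 0.1327/(4π·0.0836) = 0.1263 K/W
  R_calcium silicate = (1/1.47 − 1/2.00)/(4πk) = 0.1803/(4π·0.0700) = 0.2049 K/W
ΣR = 0.3313 K/W
ΔT = Q·ΣR = 1010 × 0.3313 = 334.6 K
Heat flows outward, so T_out = T_in − ΔT = 356 − 334.6 = 21.4 °C

T_out = 21.4 °C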